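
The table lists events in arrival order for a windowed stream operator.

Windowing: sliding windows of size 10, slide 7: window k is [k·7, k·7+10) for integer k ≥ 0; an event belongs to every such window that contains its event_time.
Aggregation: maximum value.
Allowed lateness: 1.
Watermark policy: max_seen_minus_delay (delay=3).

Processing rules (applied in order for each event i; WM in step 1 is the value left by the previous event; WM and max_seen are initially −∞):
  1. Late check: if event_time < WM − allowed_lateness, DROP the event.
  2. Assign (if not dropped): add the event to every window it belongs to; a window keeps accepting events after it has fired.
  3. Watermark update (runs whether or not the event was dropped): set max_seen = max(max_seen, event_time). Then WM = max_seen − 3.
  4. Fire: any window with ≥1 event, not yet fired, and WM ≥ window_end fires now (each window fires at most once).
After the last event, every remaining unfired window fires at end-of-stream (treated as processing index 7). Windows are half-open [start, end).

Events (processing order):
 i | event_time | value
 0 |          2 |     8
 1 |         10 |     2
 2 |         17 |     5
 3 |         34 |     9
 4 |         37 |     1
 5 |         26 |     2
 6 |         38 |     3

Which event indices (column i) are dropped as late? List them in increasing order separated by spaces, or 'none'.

i=0 t=2 v=8: → [0,10); WM=-1
i=1 t=10 v=2: → [7,17); WM=7
i=2 t=17 v=5: → [14,24); WM=14; [0,10) fires=8
i=3 t=34 v=9: → [28,38); WM=31; [7,17) fires=2 [14,24) fires=5
i=4 t=37 v=1: → [35,45),[28,38); WM=34
i=5 t=26 v=2: DROP (t<34-1); WM=34
i=6 t=38 v=3: → [35,45); WM=35

5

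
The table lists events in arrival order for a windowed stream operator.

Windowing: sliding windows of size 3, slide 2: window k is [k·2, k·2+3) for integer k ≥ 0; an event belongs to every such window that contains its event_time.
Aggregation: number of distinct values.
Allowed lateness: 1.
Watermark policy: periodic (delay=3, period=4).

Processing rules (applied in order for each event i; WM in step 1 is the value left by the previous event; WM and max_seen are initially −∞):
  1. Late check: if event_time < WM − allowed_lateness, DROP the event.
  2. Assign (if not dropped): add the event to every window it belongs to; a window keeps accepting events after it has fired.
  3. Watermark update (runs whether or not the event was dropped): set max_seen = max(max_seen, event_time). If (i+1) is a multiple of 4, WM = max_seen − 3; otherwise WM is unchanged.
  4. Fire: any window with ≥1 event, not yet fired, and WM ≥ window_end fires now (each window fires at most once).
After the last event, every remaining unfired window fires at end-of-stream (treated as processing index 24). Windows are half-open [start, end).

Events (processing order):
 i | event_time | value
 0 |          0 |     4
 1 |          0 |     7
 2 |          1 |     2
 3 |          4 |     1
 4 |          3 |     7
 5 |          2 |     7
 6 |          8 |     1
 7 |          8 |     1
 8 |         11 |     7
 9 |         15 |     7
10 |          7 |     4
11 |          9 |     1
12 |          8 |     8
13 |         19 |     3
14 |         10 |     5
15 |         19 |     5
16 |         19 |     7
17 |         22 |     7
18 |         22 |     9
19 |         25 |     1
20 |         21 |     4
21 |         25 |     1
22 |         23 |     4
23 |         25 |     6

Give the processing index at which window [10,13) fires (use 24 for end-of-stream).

15

i=0 t=0 v=4: → [0,3); WM=−∞
i=1 t=0 v=7: → [0,3); WM=−∞
i=2 t=1 v=2: → [0,3); WM=−∞
i=3 t=4 v=1: → [4,7),[2,5); WM=1
i=4 t=3 v=7: → [2,5); WM=1
i=5 t=2 v=7: → [2,5),[0,3); WM=1
i=6 t=8 v=1: → [8,11),[6,9); WM=1
i=7 t=8 v=1: → [8,11),[6,9); WM=5; [0,3) fires=3 [2,5) fires=2
i=8 t=11 v=7: → [10,13); WM=5
i=9 t=15 v=7: → [14,17); WM=5
i=10 t=7 v=4: → [6,9); WM=5
i=11 t=9 v=1: → [8,11); WM=12; [4,7) fires=1 [6,9) fires=2 [8,11) fires=1
i=12 t=8 v=8: DROP (t<12-1); WM=12
i=13 t=19 v=3: → [18,21); WM=12
i=14 t=10 v=5: DROP (t<12-1); WM=12
i=15 t=19 v=5: → [18,21); WM=16; [10,13) fires=1
i=16 t=19 v=7: → [18,21); WM=16
i=17 t=22 v=7: → [22,25),[20,23); WM=16
i=18 t=22 v=9: → [22,25),[20,23); WM=16
i=19 t=25 v=1: → [24,27); WM=22; [14,17) fires=1 [18,21) fires=3
i=20 t=21 v=4: → [20,23); WM=22
i=21 t=25 v=1: → [24,27); WM=22
i=22 t=23 v=4: → [22,25); WM=22
i=23 t=25 v=6: → [24,27); WM=22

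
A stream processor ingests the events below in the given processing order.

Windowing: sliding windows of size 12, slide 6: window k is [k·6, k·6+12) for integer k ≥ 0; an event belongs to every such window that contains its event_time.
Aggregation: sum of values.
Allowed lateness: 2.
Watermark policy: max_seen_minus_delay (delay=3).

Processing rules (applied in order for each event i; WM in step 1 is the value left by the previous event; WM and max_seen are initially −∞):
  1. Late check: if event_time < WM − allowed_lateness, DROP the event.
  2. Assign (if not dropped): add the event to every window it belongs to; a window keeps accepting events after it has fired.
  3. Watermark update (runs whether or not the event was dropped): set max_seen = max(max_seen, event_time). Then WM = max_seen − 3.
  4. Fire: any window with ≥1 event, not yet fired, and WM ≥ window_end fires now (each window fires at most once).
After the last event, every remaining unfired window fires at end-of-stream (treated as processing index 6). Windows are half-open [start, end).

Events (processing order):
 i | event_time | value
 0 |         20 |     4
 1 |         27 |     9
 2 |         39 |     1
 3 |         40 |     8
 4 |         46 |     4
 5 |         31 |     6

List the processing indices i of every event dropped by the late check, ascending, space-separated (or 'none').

5

i=0 t=20 v=4: → [18,30),[12,24); WM=17
i=1 t=27 v=9: → [24,36),[18,30); WM=24; [12,24) fires=4
i=2 t=39 v=1: → [36,48),[30,42); WM=36; [18,30) fires=13 [24,36) fires=9
i=3 t=40 v=8: → [36,48),[30,42); WM=37
i=4 t=46 v=4: → [42,54),[36,48); WM=43; [30,42) fires=9
i=5 t=31 v=6: DROP (t<43-2); WM=43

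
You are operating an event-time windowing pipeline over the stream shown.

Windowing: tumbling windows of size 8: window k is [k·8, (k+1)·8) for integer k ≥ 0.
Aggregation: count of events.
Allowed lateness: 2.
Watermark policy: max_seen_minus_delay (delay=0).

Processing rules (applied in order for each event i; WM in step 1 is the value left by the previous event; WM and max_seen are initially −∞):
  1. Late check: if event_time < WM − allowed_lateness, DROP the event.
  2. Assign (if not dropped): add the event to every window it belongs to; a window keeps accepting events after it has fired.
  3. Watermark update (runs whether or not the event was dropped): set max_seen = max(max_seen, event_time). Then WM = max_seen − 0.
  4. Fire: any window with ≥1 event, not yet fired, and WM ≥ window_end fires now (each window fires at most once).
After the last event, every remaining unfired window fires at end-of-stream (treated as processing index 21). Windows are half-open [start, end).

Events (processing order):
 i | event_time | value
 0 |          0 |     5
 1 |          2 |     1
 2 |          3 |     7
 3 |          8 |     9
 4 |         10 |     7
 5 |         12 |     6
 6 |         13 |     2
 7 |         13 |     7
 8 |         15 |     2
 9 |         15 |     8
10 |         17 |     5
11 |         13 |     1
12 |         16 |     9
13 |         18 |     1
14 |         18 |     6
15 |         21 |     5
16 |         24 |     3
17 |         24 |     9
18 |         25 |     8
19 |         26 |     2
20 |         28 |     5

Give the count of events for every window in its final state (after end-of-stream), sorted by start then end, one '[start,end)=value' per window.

i=0 t=0 v=5: → [0,8); WM=0
i=1 t=2 v=1: → [0,8); WM=2
i=2 t=3 v=7: → [0,8); WM=3
i=3 t=8 v=9: → [8,16); WM=8; [0,8) fires=3
i=4 t=10 v=7: → [8,16); WM=10
i=5 t=12 v=6: → [8,16); WM=12
i=6 t=13 v=2: → [8,16); WM=13
i=7 t=13 v=7: → [8,16); WM=13
i=8 t=15 v=2: → [8,16); WM=15
i=9 t=15 v=8: → [8,16); WM=15
i=10 t=17 v=5: → [16,24); WM=17; [8,16) fires=7
i=11 t=13 v=1: DROP (t<17-2); WM=17
i=12 t=16 v=9: → [16,24); WM=17
i=13 t=18 v=1: → [16,24); WM=18
i=14 t=18 v=6: → [16,24); WM=18
i=15 t=21 v=5: → [16,24); WM=21
i=16 t=24 v=3: → [24,32); WM=24; [16,24) fires=5
i=17 t=24 v=9: → [24,32); WM=24
i=18 t=25 v=8: → [24,32); WM=25
i=19 t=26 v=2: → [24,32); WM=26
i=20 t=28 v=5: → [24,32); WM=28

[0,8)=3 [8,16)=7 [16,24)=5 [24,32)=5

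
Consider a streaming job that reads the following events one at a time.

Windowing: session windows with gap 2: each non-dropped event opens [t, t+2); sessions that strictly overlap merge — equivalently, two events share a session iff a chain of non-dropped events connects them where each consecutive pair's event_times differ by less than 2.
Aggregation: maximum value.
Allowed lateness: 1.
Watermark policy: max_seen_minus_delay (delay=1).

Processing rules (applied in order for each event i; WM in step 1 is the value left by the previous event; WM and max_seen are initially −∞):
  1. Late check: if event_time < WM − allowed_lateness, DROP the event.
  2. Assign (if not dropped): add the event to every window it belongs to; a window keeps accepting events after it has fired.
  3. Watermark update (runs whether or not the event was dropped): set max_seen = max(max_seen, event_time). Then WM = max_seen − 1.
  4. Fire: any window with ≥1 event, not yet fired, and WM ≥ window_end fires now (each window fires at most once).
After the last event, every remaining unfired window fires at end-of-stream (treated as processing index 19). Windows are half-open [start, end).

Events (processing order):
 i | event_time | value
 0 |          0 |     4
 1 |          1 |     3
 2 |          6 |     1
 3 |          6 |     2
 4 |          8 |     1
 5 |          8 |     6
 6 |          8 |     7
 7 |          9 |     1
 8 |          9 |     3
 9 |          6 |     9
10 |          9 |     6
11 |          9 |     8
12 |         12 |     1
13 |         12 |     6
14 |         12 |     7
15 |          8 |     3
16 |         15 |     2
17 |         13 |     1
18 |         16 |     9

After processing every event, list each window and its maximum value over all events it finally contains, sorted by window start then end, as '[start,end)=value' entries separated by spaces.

i=0 t=0 v=4: → [0,2); WM=-1
i=1 t=1 v=3: → [0,3); WM=0
i=2 t=6 v=1: → [6,8); WM=5
i=3 t=6 v=2: → [6,8); WM=5
i=4 t=8 v=1: → [8,10); WM=7
i=5 t=8 v=6: → [8,10); WM=7
i=6 t=8 v=7: → [8,10); WM=7
i=7 t=9 v=1: → [8,11); WM=8
i=8 t=9 v=3: → [8,11); WM=8
i=9 t=6 v=9: DROP (t<8-1); WM=8
i=10 t=9 v=6: → [8,11); WM=8
i=11 t=9 v=8: → [8,11); WM=8
i=12 t=12 v=1: → [12,14); WM=11
i=13 t=12 v=6: → [12,14); WM=11
i=14 t=12 v=7: → [12,14); WM=11
i=15 t=8 v=3: DROP (t<11-1); WM=11
i=16 t=15 v=2: → [15,17); WM=14
i=17 t=13 v=1: → [12,15); WM=14
i=18 t=16 v=9: → [15,18); WM=15

[0,3)=4 [6,8)=2 [8,11)=8 [12,15)=7 [15,18)=9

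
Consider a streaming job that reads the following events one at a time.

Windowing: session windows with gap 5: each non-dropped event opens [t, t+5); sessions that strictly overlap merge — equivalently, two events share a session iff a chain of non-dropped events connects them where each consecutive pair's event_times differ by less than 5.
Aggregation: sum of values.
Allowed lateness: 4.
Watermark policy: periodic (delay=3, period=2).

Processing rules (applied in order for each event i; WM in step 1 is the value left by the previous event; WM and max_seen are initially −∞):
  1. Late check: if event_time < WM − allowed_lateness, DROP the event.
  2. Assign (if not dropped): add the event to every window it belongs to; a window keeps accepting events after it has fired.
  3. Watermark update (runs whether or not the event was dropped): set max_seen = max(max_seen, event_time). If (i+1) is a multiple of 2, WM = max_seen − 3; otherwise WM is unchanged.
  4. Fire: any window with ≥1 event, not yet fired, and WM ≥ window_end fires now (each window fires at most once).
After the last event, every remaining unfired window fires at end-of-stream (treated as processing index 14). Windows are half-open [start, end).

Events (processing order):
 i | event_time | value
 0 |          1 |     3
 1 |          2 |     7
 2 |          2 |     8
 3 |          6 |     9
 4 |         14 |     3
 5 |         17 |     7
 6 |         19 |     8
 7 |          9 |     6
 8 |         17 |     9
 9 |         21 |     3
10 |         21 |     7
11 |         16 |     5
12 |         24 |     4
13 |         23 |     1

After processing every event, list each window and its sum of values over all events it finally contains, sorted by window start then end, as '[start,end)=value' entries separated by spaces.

[1,11)=27 [14,29)=47

i=0 t=1 v=3: → [1,6); WM=−∞
i=1 t=2 v=7: → [1,7); WM=-1
i=2 t=2 v=8: → [1,7); WM=-1
i=3 t=6 v=9: → [1,11); WM=3
i=4 t=14 v=3: → [14,19); WM=3
i=5 t=17 v=7: → [14,22); WM=14
i=6 t=19 v=8: → [14,24); WM=14
i=7 t=9 v=6: DROP (t<14-4); WM=16
i=8 t=17 v=9: → [14,24); WM=16
i=9 t=21 v=3: → [14,26); WM=18
i=10 t=21 v=7: → [14,26); WM=18
i=11 t=16 v=5: → [14,26); WM=18
i=12 t=24 v=4: → [14,29); WM=18
i=13 t=23 v=1: → [14,29); WM=21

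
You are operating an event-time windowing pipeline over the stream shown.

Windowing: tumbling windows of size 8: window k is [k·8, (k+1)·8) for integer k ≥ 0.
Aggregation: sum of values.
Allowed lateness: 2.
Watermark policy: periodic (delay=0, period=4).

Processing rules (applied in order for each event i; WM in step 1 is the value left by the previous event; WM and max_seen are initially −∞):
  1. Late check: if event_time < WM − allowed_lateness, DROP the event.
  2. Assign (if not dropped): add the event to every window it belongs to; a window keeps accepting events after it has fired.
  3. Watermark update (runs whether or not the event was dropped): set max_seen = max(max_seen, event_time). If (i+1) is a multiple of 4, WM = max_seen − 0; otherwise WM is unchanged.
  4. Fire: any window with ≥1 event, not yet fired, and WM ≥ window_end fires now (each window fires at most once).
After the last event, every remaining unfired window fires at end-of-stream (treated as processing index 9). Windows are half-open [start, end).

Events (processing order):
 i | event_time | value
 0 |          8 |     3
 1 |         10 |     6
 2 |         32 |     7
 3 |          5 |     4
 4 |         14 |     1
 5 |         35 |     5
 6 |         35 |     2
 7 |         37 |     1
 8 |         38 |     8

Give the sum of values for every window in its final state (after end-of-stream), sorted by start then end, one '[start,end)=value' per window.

i=0 t=8 v=3: → [8,16); WM=−∞
i=1 t=10 v=6: → [8,16); WM=−∞
i=2 t=32 v=7: → [32,40); WM=−∞
i=3 t=5 v=4: → [0,8); WM=32; [0,8) fires=4 [8,16) fires=9
i=4 t=14 v=1: DROP (t<32-2); WM=32
i=5 t=35 v=5: → [32,40); WM=32
i=6 t=35 v=2: → [32,40); WM=32
i=7 t=37 v=1: → [32,40); WM=37
i=8 t=38 v=8: → [32,40); WM=37

[0,8)=4 [8,16)=9 [32,40)=23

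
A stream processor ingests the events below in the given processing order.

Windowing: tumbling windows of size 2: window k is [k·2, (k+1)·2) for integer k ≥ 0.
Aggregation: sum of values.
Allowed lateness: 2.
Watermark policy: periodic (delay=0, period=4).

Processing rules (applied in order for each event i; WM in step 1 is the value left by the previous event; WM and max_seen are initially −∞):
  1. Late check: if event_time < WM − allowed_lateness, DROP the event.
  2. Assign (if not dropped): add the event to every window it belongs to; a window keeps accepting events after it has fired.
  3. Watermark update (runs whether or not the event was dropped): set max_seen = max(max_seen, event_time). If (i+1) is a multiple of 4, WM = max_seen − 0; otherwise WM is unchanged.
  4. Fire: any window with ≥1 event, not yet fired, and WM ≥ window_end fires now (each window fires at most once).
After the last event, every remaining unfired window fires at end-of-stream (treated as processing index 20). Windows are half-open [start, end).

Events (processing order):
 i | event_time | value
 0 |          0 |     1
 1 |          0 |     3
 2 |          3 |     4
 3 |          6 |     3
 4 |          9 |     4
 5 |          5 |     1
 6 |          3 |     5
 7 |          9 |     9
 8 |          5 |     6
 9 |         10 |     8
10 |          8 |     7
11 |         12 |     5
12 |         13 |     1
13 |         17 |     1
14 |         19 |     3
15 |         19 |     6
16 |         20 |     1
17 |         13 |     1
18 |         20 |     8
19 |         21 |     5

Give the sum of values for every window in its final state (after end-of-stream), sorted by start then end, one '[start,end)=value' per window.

i=0 t=0 v=1: → [0,2); WM=−∞
i=1 t=0 v=3: → [0,2); WM=−∞
i=2 t=3 v=4: → [2,4); WM=−∞
i=3 t=6 v=3: → [6,8); WM=6; [0,2) fires=4 [2,4) fires=4
i=4 t=9 v=4: → [8,10); WM=6
i=5 t=5 v=1: → [4,6); WM=6; [4,6) fires=1
i=6 t=3 v=5: DROP (t<6-2); WM=6
i=7 t=9 v=9: → [8,10); WM=9; [6,8) fires=3
i=8 t=5 v=6: DROP (t<9-2); WM=9
i=9 t=10 v=8: → [10,12); WM=9
i=10 t=8 v=7: → [8,10); WM=9
i=11 t=12 v=5: → [12,14); WM=12; [8,10) fires=20 [10,12) fires=8
i=12 t=13 v=1: → [12,14); WM=12
i=13 t=17 v=1: → [16,18); WM=12
i=14 t=19 v=3: → [18,20); WM=12
i=15 t=19 v=6: → [18,20); WM=19; [12,14) fires=6 [16,18) fires=1
i=16 t=20 v=1: → [20,22); WM=19
i=17 t=13 v=1: DROP (t<19-2); WM=19
i=18 t=20 v=8: → [20,22); WM=19
i=19 t=21 v=5: → [20,22); WM=21; [18,20) fires=9

[0,2)=4 [2,4)=4 [4,6)=1 [6,8)=3 [8,10)=20 [10,12)=8 [12,14)=6 [16,18)=1 [18,20)=9 [20,22)=14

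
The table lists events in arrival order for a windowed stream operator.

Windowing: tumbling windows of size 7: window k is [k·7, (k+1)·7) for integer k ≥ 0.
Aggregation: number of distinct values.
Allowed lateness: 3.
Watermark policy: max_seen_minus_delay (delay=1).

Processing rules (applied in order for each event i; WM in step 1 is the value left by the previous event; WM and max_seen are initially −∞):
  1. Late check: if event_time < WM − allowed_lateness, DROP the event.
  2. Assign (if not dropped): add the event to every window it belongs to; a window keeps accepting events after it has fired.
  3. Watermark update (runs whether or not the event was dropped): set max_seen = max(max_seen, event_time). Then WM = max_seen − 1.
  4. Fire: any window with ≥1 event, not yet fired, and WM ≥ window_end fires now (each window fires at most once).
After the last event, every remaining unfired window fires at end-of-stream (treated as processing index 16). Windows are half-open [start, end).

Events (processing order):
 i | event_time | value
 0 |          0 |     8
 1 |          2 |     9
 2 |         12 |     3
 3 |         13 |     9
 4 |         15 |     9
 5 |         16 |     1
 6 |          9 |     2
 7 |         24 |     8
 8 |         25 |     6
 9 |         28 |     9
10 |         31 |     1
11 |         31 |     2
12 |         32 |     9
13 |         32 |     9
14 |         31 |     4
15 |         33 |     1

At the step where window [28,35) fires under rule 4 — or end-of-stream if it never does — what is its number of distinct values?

i=0 t=0 v=8: → [0,7); WM=-1
i=1 t=2 v=9: → [0,7); WM=1
i=2 t=12 v=3: → [7,14); WM=11; [0,7) fires=2
i=3 t=13 v=9: → [7,14); WM=12
i=4 t=15 v=9: → [14,21); WM=14; [7,14) fires=2
i=5 t=16 v=1: → [14,21); WM=15
i=6 t=9 v=2: DROP (t<15-3); WM=15
i=7 t=24 v=8: → [21,28); WM=23; [14,21) fires=2
i=8 t=25 v=6: → [21,28); WM=24
i=9 t=28 v=9: → [28,35); WM=27
i=10 t=31 v=1: → [28,35); WM=30; [21,28) fires=2
i=11 t=31 v=2: → [28,35); WM=30
i=12 t=32 v=9: → [28,35); WM=31
i=13 t=32 v=9: → [28,35); WM=31
i=14 t=31 v=4: → [28,35); WM=31
i=15 t=33 v=1: → [28,35); WM=32

4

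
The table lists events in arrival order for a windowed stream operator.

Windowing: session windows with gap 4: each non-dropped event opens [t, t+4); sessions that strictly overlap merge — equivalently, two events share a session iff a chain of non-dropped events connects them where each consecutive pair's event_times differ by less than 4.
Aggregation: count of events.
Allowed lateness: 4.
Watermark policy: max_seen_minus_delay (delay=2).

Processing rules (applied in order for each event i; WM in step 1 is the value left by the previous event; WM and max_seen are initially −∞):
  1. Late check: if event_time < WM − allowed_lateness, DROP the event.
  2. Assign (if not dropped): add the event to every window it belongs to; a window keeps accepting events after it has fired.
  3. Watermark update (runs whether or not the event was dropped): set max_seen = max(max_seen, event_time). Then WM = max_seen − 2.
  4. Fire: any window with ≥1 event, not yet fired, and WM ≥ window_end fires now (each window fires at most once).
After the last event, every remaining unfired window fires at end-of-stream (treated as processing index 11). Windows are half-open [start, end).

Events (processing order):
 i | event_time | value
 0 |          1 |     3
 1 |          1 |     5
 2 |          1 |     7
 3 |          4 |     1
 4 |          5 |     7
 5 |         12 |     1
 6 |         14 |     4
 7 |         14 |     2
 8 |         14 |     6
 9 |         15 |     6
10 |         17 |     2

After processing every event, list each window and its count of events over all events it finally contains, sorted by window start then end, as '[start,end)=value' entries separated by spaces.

[1,9)=5 [12,21)=6

i=0 t=1 v=3: → [1,5); WM=-1
i=1 t=1 v=5: → [1,5); WM=-1
i=2 t=1 v=7: → [1,5); WM=-1
i=3 t=4 v=1: → [1,8); WM=2
i=4 t=5 v=7: → [1,9); WM=3
i=5 t=12 v=1: → [12,16); WM=10
i=6 t=14 v=4: → [12,18); WM=12
i=7 t=14 v=2: → [12,18); WM=12
i=8 t=14 v=6: → [12,18); WM=12
i=9 t=15 v=6: → [12,19); WM=13
i=10 t=17 v=2: → [12,21); WM=15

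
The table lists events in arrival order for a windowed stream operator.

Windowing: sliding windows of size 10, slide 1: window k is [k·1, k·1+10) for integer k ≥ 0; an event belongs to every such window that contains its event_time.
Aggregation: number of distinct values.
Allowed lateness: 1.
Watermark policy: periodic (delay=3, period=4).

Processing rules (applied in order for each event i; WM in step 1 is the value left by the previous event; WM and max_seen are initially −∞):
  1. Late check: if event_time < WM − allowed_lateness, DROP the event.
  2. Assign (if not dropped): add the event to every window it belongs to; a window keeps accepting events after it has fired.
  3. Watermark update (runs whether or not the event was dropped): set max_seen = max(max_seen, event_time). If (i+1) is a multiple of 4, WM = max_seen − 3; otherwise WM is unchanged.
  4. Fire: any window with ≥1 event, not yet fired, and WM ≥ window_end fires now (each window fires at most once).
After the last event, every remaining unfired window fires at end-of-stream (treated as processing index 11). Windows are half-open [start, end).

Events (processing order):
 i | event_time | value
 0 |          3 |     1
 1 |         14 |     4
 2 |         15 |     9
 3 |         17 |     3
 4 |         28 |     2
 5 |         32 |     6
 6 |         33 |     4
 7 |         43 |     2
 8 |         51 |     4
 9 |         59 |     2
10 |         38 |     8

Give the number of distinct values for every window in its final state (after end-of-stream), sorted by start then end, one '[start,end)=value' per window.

i=0 t=3 v=1: → [3,13),[2,12),[1,11),[0,10); WM=−∞
i=1 t=14 v=4: → [14,24),[13,23),[12,22),[11,21),[10,20),[9,19),[8,18),[7,17),[6,16),[5,15); WM=−∞
i=2 t=15 v=9: → [15,25),[14,24),[13,23),[12,22),[11,21),[10,20),[9,19),[8,18),[7,17),[6,16); WM=−∞
i=3 t=17 v=3: → [17,27),[16,26),[15,25),[14,24),[13,23),[12,22),[11,21),[10,20),[9,19),[8,18); WM=14; [0,10) fires=1 [1,11) fires=1 [2,12) fires=1 [3,13) fires=1
i=4 t=28 v=2: → [28,38),[27,37),[26,36),[25,35),[24,34),[23,33),[22,32),[21,31),[20,30),[19,29); WM=14
i=5 t=32 v=6: → [32,42),[31,41),[30,40),[29,39),[28,38),[27,37),[26,36),[25,35),[24,34),[23,33); WM=14
i=6 t=33 v=4: → [33,43),[32,42),[31,41),[30,40),[29,39),[28,38),[27,37),[26,36),[25,35),[24,34); WM=14
i=7 t=43 v=2: → [43,53),[42,52),[41,51),[40,50),[39,49),[38,48),[37,47),[36,46),[35,45),[34,44); WM=40; [5,15) fires=1 [6,16) fires=2 [7,17) fires=2 [8,18) fires=3 [9,19) fires=3 [10,20) fires=3 [11,21) fires=3 [12,22) fires=3 [13,23) fires=3 [14,24) fires=3 [15,25) fires=2 [16,26) fires=1 [17,27) fires=1 [19,29) fires=1 [20,30) fires=1 [21,31) fires=1 [22,32) fires=1 [23,33) fires=2 [24,34) fires=3 [25,35) fires=3 [26,36) fires=3 [27,37) fires=3 [28,38) fires=3 [29,39) fires=2 [30,40) fires=2
i=8 t=51 v=4: → [51,61),[50,60),[49,59),[48,58),[47,57),[46,56),[45,55),[44,54),[43,53),[42,52); WM=40
i=9 t=59 v=2: → [59,69),[58,68),[57,67),[56,66),[55,65),[54,64),[53,63),[52,62),[51,61),[50,60); WM=40
i=10 t=38 v=8: DROP (t<40-1); WM=40

[0,10)=1 [1,11)=1 [2,12)=1 [3,13)=1 [5,15)=1 [6,16)=2 [7,17)=2 [8,18)=3 [9,19)=3 [10,20)=3 [11,21)=3 [12,22)=3 [13,23)=3 [14,24)=3 [15,25)=2 [16,26)=1 [17,27)=1 [19,29)=1 [20,30)=1 [21,31)=1 [22,32)=1 [23,33)=2 [24,34)=3 [25,35)=3 [26,36)=3 [27,37)=3 [28,38)=3 [29,39)=2 [30,40)=2 [31,41)=2 [32,42)=2 [33,43)=1 [34,44)=1 [35,45)=1 [36,46)=1 [37,47)=1 [38,48)=1 [39,49)=1 [40,50)=1 [41,51)=1 [42,52)=2 [43,53)=2 [44,54)=1 [45,55)=1 [46,56)=1 [47,57)=1 [48,58)=1 [49,59)=1 [50,60)=2 [51,61)=2 [52,62)=1 [53,63)=1 [54,64)=1 [55,65)=1 [56,66)=1 [57,67)=1 [58,68)=1 [59,69)=1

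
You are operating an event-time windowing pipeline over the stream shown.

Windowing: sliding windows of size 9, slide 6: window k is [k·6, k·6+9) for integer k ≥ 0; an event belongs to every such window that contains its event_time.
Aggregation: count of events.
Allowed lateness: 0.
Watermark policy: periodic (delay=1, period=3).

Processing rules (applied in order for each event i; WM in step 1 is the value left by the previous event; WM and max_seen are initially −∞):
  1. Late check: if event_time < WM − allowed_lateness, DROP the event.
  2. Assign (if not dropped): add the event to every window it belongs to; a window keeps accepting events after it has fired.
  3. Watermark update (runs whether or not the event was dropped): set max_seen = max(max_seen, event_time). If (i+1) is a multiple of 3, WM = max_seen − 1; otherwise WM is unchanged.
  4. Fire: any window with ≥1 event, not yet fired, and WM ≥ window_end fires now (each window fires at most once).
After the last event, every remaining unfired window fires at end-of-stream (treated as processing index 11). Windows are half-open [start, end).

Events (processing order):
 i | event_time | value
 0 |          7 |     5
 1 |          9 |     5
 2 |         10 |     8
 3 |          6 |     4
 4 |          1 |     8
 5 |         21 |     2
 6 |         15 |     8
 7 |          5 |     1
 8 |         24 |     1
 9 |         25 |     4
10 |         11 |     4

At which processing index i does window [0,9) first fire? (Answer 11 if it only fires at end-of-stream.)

2

i=0 t=7 v=5: → [6,15),[0,9); WM=−∞
i=1 t=9 v=5: → [6,15); WM=−∞
i=2 t=10 v=8: → [6,15); WM=9; [0,9) fires=1
i=3 t=6 v=4: DROP (t<9-0); WM=9
i=4 t=1 v=8: DROP (t<9-0); WM=9
i=5 t=21 v=2: → [18,27); WM=20; [6,15) fires=3
i=6 t=15 v=8: DROP (t<20-0); WM=20
i=7 t=5 v=1: DROP (t<20-0); WM=20
i=8 t=24 v=1: → [24,33),[18,27); WM=23
i=9 t=25 v=4: → [24,33),[18,27); WM=23
i=10 t=11 v=4: DROP (t<23-0); WM=23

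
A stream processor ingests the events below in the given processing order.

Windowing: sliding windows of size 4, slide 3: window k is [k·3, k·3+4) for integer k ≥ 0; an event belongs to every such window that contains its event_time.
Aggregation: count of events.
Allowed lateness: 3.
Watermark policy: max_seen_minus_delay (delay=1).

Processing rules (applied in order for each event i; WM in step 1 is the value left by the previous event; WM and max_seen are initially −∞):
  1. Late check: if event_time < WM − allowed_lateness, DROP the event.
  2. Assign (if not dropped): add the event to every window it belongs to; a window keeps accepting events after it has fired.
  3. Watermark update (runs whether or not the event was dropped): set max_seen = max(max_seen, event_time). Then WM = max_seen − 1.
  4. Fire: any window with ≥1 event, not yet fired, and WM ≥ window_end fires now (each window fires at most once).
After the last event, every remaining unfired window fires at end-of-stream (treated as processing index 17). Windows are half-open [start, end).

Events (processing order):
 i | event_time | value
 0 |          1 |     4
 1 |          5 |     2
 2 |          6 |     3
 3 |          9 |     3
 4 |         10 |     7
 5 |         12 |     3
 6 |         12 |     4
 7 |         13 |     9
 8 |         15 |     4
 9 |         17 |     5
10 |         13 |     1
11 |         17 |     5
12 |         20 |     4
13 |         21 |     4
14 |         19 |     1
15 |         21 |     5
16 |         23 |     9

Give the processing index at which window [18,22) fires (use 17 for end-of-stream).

i=0 t=1 v=4: → [0,4); WM=0
i=1 t=5 v=2: → [3,7); WM=4; [0,4) fires=1
i=2 t=6 v=3: → [6,10),[3,7); WM=5
i=3 t=9 v=3: → [9,13),[6,10); WM=8; [3,7) fires=2
i=4 t=10 v=7: → [9,13); WM=9
i=5 t=12 v=3: → [12,16),[9,13); WM=11; [6,10) fires=2
i=6 t=12 v=4: → [12,16),[9,13); WM=11
i=7 t=13 v=9: → [12,16); WM=12
i=8 t=15 v=4: → [15,19),[12,16); WM=14; [9,13) fires=4
i=9 t=17 v=5: → [15,19); WM=16; [12,16) fires=4
i=10 t=13 v=1: → [12,16); WM=16
i=11 t=17 v=5: → [15,19); WM=16
i=12 t=20 v=4: → [18,22); WM=19; [15,19) fires=3
i=13 t=21 v=4: → [21,25),[18,22); WM=20
i=14 t=19 v=1: → [18,22); WM=20
i=15 t=21 v=5: → [21,25),[18,22); WM=20
i=16 t=23 v=9: → [21,25); WM=22; [18,22) fires=4

16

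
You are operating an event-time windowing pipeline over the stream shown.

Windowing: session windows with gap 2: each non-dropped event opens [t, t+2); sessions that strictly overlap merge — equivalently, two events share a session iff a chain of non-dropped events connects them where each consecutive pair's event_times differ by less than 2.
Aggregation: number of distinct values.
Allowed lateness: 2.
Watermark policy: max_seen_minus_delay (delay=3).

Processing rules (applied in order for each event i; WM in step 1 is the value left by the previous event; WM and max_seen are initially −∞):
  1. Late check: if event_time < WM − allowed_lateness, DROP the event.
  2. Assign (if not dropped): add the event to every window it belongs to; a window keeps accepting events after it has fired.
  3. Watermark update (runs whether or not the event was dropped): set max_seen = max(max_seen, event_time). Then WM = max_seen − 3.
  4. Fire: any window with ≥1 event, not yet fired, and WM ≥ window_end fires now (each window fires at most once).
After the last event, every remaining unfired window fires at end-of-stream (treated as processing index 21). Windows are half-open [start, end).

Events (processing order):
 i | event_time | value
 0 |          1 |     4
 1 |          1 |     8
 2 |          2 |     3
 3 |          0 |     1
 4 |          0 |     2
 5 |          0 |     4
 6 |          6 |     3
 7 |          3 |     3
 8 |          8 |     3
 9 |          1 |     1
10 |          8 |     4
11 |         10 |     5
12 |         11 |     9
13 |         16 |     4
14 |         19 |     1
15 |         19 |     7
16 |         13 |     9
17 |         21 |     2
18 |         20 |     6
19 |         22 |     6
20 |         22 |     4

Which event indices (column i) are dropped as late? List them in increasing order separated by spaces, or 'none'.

9 16

i=0 t=1 v=4: → [1,3); WM=-2
i=1 t=1 v=8: → [1,3); WM=-2
i=2 t=2 v=3: → [1,4); WM=-1
i=3 t=0 v=1: → [0,4); WM=-1
i=4 t=0 v=2: → [0,4); WM=-1
i=5 t=0 v=4: → [0,4); WM=-1
i=6 t=6 v=3: → [6,8); WM=3
i=7 t=3 v=3: → [0,5); WM=3
i=8 t=8 v=3: → [8,10); WM=5
i=9 t=1 v=1: DROP (t<5-2); WM=5
i=10 t=8 v=4: → [8,10); WM=5
i=11 t=10 v=5: → [10,12); WM=7
i=12 t=11 v=9: → [10,13); WM=8
i=13 t=16 v=4: → [16,18); WM=13
i=14 t=19 v=1: → [19,21); WM=16
i=15 t=19 v=7: → [19,21); WM=16
i=16 t=13 v=9: DROP (t<16-2); WM=16
i=17 t=21 v=2: → [21,23); WM=18
i=18 t=20 v=6: → [19,23); WM=18
i=19 t=22 v=6: → [19,24); WM=19
i=20 t=22 v=4: → [19,24); WM=19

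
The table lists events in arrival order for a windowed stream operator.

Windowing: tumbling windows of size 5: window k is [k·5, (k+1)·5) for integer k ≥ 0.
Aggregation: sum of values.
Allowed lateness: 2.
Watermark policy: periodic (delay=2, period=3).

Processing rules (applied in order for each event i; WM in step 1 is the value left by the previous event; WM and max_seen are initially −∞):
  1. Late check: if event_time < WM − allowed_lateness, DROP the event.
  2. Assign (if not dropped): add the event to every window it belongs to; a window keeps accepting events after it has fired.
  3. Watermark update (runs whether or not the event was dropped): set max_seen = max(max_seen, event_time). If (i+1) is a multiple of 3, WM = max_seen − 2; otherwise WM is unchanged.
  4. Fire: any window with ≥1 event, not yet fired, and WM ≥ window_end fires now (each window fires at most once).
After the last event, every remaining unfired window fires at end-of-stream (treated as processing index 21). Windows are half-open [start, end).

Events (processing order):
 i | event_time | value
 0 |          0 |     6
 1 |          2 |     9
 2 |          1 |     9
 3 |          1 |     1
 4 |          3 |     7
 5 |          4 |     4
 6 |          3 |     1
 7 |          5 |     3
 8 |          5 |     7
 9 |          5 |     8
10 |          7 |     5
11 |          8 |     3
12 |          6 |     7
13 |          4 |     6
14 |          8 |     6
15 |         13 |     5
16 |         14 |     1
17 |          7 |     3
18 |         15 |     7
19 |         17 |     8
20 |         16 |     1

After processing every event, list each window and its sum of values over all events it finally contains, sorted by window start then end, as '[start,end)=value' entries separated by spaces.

i=0 t=0 v=6: → [0,5); WM=−∞
i=1 t=2 v=9: → [0,5); WM=−∞
i=2 t=1 v=9: → [0,5); WM=0
i=3 t=1 v=1: → [0,5); WM=0
i=4 t=3 v=7: → [0,5); WM=0
i=5 t=4 v=4: → [0,5); WM=2
i=6 t=3 v=1: → [0,5); WM=2
i=7 t=5 v=3: → [5,10); WM=2
i=8 t=5 v=7: → [5,10); WM=3
i=9 t=5 v=8: → [5,10); WM=3
i=10 t=7 v=5: → [5,10); WM=3
i=11 t=8 v=3: → [5,10); WM=6; [0,5) fires=37
i=12 t=6 v=7: → [5,10); WM=6
i=13 t=4 v=6: → [0,5); WM=6
i=14 t=8 v=6: → [5,10); WM=6
i=15 t=13 v=5: → [10,15); WM=6
i=16 t=14 v=1: → [10,15); WM=6
i=17 t=7 v=3: → [5,10); WM=12; [5,10) fires=42
i=18 t=15 v=7: → [15,20); WM=12
i=19 t=17 v=8: → [15,20); WM=12
i=20 t=16 v=1: → [15,20); WM=15; [10,15) fires=6

[0,5)=43 [5,10)=42 [10,15)=6 [15,20)=16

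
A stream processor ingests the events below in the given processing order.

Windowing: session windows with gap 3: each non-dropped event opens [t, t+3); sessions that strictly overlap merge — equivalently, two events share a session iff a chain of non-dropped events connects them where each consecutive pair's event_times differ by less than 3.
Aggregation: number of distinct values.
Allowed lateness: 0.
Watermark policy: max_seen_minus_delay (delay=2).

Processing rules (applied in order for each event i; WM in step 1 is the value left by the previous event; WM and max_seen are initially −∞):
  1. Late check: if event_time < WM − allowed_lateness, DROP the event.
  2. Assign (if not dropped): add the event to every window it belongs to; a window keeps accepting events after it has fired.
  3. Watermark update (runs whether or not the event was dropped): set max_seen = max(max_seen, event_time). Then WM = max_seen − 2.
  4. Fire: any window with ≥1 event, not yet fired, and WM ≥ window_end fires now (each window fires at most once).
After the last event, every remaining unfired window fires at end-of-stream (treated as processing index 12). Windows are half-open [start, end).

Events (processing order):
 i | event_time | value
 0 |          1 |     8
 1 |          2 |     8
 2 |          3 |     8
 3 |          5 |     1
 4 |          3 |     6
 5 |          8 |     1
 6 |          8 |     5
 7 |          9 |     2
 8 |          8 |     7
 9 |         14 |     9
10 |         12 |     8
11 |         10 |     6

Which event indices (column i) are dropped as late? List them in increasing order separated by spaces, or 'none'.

11

i=0 t=1 v=8: → [1,4); WM=-1
i=1 t=2 v=8: → [1,5); WM=0
i=2 t=3 v=8: → [1,6); WM=1
i=3 t=5 v=1: → [1,8); WM=3
i=4 t=3 v=6: → [1,8); WM=3
i=5 t=8 v=1: → [8,11); WM=6
i=6 t=8 v=5: → [8,11); WM=6
i=7 t=9 v=2: → [8,12); WM=7
i=8 t=8 v=7: → [8,12); WM=7
i=9 t=14 v=9: → [14,17); WM=12
i=10 t=12 v=8: → [12,17); WM=12
i=11 t=10 v=6: DROP (t<12-0); WM=12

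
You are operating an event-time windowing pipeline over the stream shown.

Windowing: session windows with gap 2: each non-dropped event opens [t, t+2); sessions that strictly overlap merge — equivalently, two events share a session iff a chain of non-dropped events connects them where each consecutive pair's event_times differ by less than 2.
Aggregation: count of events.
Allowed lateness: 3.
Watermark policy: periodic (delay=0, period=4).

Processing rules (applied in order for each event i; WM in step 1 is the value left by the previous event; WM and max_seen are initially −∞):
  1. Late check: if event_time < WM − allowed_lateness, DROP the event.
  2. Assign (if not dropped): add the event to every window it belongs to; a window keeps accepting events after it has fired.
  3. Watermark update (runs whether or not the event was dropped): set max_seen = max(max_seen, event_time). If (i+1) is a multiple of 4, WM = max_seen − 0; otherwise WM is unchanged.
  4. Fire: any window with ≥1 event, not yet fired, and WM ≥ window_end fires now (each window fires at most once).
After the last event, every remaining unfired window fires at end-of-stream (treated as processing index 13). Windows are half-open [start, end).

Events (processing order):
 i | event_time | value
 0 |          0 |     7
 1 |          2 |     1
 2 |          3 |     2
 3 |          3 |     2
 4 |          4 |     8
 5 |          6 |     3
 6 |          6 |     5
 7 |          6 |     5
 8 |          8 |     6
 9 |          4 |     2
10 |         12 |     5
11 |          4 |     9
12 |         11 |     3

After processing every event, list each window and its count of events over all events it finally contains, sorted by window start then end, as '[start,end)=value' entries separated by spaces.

i=0 t=0 v=7: → [0,2); WM=−∞
i=1 t=2 v=1: → [2,4); WM=−∞
i=2 t=3 v=2: → [2,5); WM=−∞
i=3 t=3 v=2: → [2,5); WM=3
i=4 t=4 v=8: → [2,6); WM=3
i=5 t=6 v=3: → [6,8); WM=3
i=6 t=6 v=5: → [6,8); WM=3
i=7 t=6 v=5: → [6,8); WM=6
i=8 t=8 v=6: → [8,10); WM=6
i=9 t=4 v=2: → [2,6); WM=6
i=10 t=12 v=5: → [12,14); WM=6
i=11 t=4 v=9: → [2,6); WM=12
i=12 t=11 v=3: → [11,14); WM=12

[0,2)=1 [2,6)=6 [6,8)=3 [8,10)=1 [11,14)=2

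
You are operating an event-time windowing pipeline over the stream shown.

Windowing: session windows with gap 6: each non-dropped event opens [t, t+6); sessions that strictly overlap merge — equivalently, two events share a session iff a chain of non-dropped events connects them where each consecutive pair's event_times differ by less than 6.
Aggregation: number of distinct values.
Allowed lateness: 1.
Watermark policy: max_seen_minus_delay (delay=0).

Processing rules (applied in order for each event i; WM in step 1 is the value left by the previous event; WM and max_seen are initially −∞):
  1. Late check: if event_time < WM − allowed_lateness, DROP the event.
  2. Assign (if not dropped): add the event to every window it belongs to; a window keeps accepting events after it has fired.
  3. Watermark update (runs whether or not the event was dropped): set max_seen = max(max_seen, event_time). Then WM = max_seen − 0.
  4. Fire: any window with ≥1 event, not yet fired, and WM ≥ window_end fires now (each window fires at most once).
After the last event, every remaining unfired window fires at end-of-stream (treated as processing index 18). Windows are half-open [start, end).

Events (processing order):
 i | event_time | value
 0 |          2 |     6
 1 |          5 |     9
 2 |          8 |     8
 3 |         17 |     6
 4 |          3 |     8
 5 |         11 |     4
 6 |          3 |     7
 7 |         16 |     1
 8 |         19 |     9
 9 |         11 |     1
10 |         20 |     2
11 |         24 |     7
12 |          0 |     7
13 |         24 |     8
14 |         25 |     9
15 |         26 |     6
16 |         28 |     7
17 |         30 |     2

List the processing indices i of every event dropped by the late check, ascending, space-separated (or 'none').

4 5 6 9 12

i=0 t=2 v=6: → [2,8); WM=2
i=1 t=5 v=9: → [2,11); WM=5
i=2 t=8 v=8: → [2,14); WM=8
i=3 t=17 v=6: → [17,23); WM=17
i=4 t=3 v=8: DROP (t<17-1); WM=17
i=5 t=11 v=4: DROP (t<17-1); WM=17
i=6 t=3 v=7: DROP (t<17-1); WM=17
i=7 t=16 v=1: → [16,23); WM=17
i=8 t=19 v=9: → [16,25); WM=19
i=9 t=11 v=1: DROP (t<19-1); WM=19
i=10 t=20 v=2: → [16,26); WM=20
i=11 t=24 v=7: → [16,30); WM=24
i=12 t=0 v=7: DROP (t<24-1); WM=24
i=13 t=24 v=8: → [16,30); WM=24
i=14 t=25 v=9: → [16,31); WM=25
i=15 t=26 v=6: → [16,32); WM=26
i=16 t=28 v=7: → [16,34); WM=28
i=17 t=30 v=2: → [16,36); WM=30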